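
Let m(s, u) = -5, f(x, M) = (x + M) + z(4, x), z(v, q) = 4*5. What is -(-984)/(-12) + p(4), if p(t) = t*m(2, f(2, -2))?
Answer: -102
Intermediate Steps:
z(v, q) = 20
f(x, M) = 20 + M + x (f(x, M) = (x + M) + 20 = (M + x) + 20 = 20 + M + x)
p(t) = -5*t (p(t) = t*(-5) = -5*t)
-(-984)/(-12) + p(4) = -(-984)/(-12) - 5*4 = -(-984)*(-1)/12 - 20 = -41*2 - 20 = -82 - 20 = -102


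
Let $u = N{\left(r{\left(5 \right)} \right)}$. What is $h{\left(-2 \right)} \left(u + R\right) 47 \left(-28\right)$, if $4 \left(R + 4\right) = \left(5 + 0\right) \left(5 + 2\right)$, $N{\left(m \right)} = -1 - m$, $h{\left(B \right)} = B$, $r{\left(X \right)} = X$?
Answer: $-3290$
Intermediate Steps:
$u = -6$ ($u = -1 - 5 = -6$)
$R = \frac{19}{4}$ ($R = -4 + \frac{\left(5 + 0\right) \left(5 + 2\right)}{4} = -4 + \frac{5 \cdot 7}{4} = -4 + \frac{1}{4} \cdot 35 = -4 + \frac{35}{4} = \frac{19}{4} \approx 4.75$)
$h{\left(-2 \right)} \left(u + R\right) 47 \left(-28\right) = - 2 \left(-6 + \frac{19}{4}\right) 47 \left(-28\right) = \left(-2\right) \left(- \frac{5}{4}\right) 47 \left(-28\right) = \frac{5}{2} \cdot 47 \left(-28\right) = \frac{235}{2} \left(-28\right) = -3290$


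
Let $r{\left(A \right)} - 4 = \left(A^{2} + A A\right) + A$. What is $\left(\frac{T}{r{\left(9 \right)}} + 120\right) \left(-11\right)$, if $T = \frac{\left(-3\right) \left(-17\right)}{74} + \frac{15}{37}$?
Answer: $- \frac{17094891}{12950} \approx -1320.1$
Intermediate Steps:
$T = \frac{81}{74}$ ($T = 51 \cdot \frac{1}{74} + 15 \cdot \frac{1}{37} = \frac{51}{74} + \frac{15}{37} = \frac{81}{74} \approx 1.0946$)
$r{\left(A \right)} = 4 + A + 2 A^{2}$ ($r{\left(A \right)} = 4 + \left(\left(A^{2} + A A\right) + A\right) = 4 + \left(\left(A^{2} + A^{2}\right) + A\right) = 4 + \left(2 A^{2} + A\right) = 4 + \left(A + 2 A^{2}\right) = 4 + A + 2 A^{2}$)
$\left(\frac{T}{r{\left(9 \right)}} + 120\right) \left(-11\right) = \left(\frac{81}{74 \left(4 + 9 + 2 \cdot 9^{2}\right)} + 120\right) \left(-11\right) = \left(\frac{81}{74 \left(4 + 9 + 2 \cdot 81\right)} + 120\right) \left(-11\right) = \left(\frac{81}{74 \left(4 + 9 + 162\right)} + 120\right) \left(-11\right) = \left(\frac{81}{74 \cdot 175} + 120\right) \left(-11\right) = \left(\frac{81}{74} \cdot \frac{1}{175} + 120\right) \left(-11\right) = \left(\frac{81}{12950} + 120\right) \left(-11\right) = \frac{1554081}{12950} \left(-11\right) = - \frac{17094891}{12950}$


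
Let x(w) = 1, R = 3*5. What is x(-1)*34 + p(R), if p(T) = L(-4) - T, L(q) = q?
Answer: 15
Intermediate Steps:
R = 15
p(T) = -4 - T
x(-1)*34 + p(R) = 1*34 + (-4 - 1*15) = 34 + (-4 - 15) = 34 - 19 = 15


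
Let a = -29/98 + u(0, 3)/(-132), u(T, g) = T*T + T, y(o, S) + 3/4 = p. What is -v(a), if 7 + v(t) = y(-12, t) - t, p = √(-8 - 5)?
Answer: 1461/196 - I*√13 ≈ 7.4541 - 3.6056*I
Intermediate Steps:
p = I*√13 (p = √(-13) = I*√13 ≈ 3.6056*I)
y(o, S) = -¾ + I*√13
u(T, g) = T + T² (u(T, g) = T² + T = T + T²)
a = -29/98 (a = -29/98 + (0*(1 + 0))/(-132) = -29*1/98 + (0*1)*(-1/132) = -29/98 + 0*(-1/132) = -29/98 + 0 = -29/98 ≈ -0.29592)
v(t) = -31/4 - t + I*√13 (v(t) = -7 + ((-¾ + I*√13) - t) = -7 + (-¾ - t + I*√13) = -31/4 - t + I*√13)
-v(a) = -(-31/4 - 1*(-29/98) + I*√13) = -(-31/4 + 29/98 + I*√13) = -(-1461/196 + I*√13) = 1461/196 - I*√13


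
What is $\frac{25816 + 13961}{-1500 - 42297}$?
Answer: $- \frac{13259}{14599} \approx -0.90821$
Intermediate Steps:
$\frac{25816 + 13961}{-1500 - 42297} = \frac{39777}{-43797} = 39777 \left(- \frac{1}{43797}\right) = - \frac{13259}{14599}$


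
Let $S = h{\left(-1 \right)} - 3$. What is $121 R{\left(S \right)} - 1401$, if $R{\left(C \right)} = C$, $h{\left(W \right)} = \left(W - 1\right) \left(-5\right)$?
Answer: $-554$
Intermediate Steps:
$h{\left(W \right)} = 5 - 5 W$ ($h{\left(W \right)} = \left(-1 + W\right) \left(-5\right) = 5 - 5 W$)
$S = 7$ ($S = \left(5 - -5\right) - 3 = \left(5 + 5\right) - 3 = 10 - 3 = 7$)
$121 R{\left(S \right)} - 1401 = 121 \cdot 7 - 1401 = 847 - 1401 = -554$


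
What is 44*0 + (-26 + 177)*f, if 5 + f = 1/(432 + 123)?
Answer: -418874/555 ≈ -754.73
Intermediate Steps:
f = -2774/555 (f = -5 + 1/(432 + 123) = -5 + 1/555 = -2774/555 ≈ -4.9982)
44*0 + (-26 + 177)*f = 44*0 + (-26 + 177)*(-2774/555) = 0 + 151*(-2774/555) = 0 - 418874/555 = -418874/555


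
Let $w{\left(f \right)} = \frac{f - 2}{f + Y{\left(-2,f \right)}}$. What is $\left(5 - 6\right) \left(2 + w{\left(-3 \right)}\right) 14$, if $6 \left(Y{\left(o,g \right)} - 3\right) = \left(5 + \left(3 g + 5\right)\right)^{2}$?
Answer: $392$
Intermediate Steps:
$Y{\left(o,g \right)} = 3 + \frac{\left(10 + 3 g\right)^{2}}{6}$ ($Y{\left(o,g \right)} = 3 + \frac{\left(5 + \left(3 g + 5\right)\right)^{2}}{6} = 3 + \frac{\left(5 + \left(5 + 3 g\right)\right)^{2}}{6} = 3 + \frac{\left(10 + 3 g\right)^{2}}{6}$)
$w{\left(f \right)} = \frac{-2 + f}{3 + f + \frac{\left(10 + 3 f\right)^{2}}{6}}$ ($w{\left(f \right)} = \frac{f - 2}{f + \left(3 + \frac{\left(10 + 3 f\right)^{2}}{6}\right)} = \frac{-2 + f}{3 + f + \frac{\left(10 + 3 f\right)^{2}}{6}}$)
$\left(5 - 6\right) \left(2 + w{\left(-3 \right)}\right) 14 = \left(5 - 6\right) \left(2 + \frac{6 \left(-2 - 3\right)}{118 + 9 \left(-3\right)^{2} + 66 \left(-3\right)}\right) 14 = - (2 + 6 \frac{1}{118 + 9 \cdot 9 - 198} \left(-5\right)) 14 = - (2 + 6 \frac{1}{118 + 81 - 198} \left(-5\right)) 14 = - (2 + 6 \cdot 1^{-1} \left(-5\right)) 14 = - (2 + 6 \cdot 1 \left(-5\right)) 14 = - (2 - 30) 14 = \left(-1\right) \left(-28\right) 14 = 28 \cdot 14 = 392$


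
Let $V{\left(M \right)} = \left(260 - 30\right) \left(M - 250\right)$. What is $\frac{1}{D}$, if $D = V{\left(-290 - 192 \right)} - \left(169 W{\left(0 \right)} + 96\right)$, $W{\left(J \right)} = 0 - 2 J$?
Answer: $- \frac{1}{168456} \approx -5.9363 \cdot 10^{-6}$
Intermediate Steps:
$V{\left(M \right)} = -57500 + 230 M$ ($V{\left(M \right)} = 230 \left(-250 + M\right) = -57500 + 230 M$)
$W{\left(J \right)} = - 2 J$
$D = -168456$ ($D = \left(-57500 + 230 \left(-290 - 192\right)\right) - \left(169 \left(\left(-2\right) 0\right) + 96\right) = \left(-57500 + 230 \left(-290 - 192\right)\right) - \left(169 \cdot 0 + 96\right) = \left(-57500 + 230 \left(-482\right)\right) - \left(0 + 96\right) = \left(-57500 - 110860\right) - 96 = -168360 - 96 = -168456$)
$\frac{1}{D} = \frac{1}{-168456} = - \frac{1}{168456}$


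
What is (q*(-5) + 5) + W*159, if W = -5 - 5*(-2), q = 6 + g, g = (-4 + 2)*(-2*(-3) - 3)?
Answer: 800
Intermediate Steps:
g = -6 (g = -2*(6 - 3) = -2*3 = -6)
q = 0 (q = 6 - 6 = 0)
W = 5 (W = -5 + 10 = 5)
(q*(-5) + 5) + W*159 = (0*(-5) + 5) + 5*159 = (0 + 5) + 795 = 5 + 795 = 800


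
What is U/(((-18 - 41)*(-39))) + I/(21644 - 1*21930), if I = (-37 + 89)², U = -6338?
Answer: -309022/25311 ≈ -12.209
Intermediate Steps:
I = 2704 (I = 52² = 2704)
U/(((-18 - 41)*(-39))) + I/(21644 - 1*21930) = -6338*(-1/(39*(-18 - 41))) + 2704/(21644 - 1*21930) = -6338/((-59*(-39))) + 2704/(21644 - 21930) = -6338/2301 + 2704/(-286) = -6338*1/2301 + 2704*(-1/286) = -6338/2301 - 104/11 = -309022/25311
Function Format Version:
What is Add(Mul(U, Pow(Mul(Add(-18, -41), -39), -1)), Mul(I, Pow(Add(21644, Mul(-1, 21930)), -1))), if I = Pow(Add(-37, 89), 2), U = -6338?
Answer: Rational(-309022, 25311) ≈ -12.209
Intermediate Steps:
I = 2704 (I = Pow(52, 2) = 2704)
Add(Mul(U, Pow(Mul(Add(-18, -41), -39), -1)), Mul(I, Pow(Add(21644, Mul(-1, 21930)), -1))) = Add(Mul(-6338, Pow(Mul(Add(-18, -41), -39), -1)), Mul(2704, Pow(Add(21644, Mul(-1, 21930)), -1))) = Add(Mul(-6338, Pow(Mul(-59, -39), -1)), Mul(2704, Pow(Add(21644, -21930), -1))) = Add(Mul(-6338, Pow(2301, -1)), Mul(2704, Pow(-286, -1))) = Add(Mul(-6338, Rational(1, 2301)), Mul(2704, Rational(-1, 286))) = Add(Rational(-6338, 2301), Rational(-104, 11)) = Rational(-309022, 25311)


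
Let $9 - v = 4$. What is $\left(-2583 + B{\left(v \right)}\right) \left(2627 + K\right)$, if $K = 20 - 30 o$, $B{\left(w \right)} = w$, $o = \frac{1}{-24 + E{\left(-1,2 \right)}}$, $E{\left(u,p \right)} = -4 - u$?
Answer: $- \frac{61441474}{9} \approx -6.8268 \cdot 10^{6}$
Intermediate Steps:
$v = 5$ ($v = 9 - 4 = 5$)
$o = - \frac{1}{27}$ ($o = \frac{1}{-24 - 3} = \frac{1}{-27} = - \frac{1}{27} \approx -0.037037$)
$K = \frac{190}{9}$ ($K = 20 - - \frac{10}{9} = 20 + \frac{10}{9} = \frac{190}{9} \approx 21.111$)
$\left(-2583 + B{\left(v \right)}\right) \left(2627 + K\right) = \left(-2583 + 5\right) \left(2627 + \frac{190}{9}\right) = \left(-2578\right) \frac{23833}{9} = - \frac{61441474}{9}$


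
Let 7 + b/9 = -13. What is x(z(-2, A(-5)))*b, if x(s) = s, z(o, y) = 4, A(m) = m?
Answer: -720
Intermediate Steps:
b = -180 (b = -63 + 9*(-13) = -63 - 117 = -180)
x(z(-2, A(-5)))*b = 4*(-180) = -720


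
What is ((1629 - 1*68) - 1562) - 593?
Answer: -594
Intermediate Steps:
((1629 - 1*68) - 1562) - 593 = ((1629 - 68) - 1562) - 593 = (1561 - 1562) - 593 = -1 - 593 = -594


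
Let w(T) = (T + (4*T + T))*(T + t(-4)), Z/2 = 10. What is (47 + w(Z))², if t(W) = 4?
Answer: 8567329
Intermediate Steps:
Z = 20 (Z = 2*10 = 20)
w(T) = 6*T*(4 + T) (w(T) = (T + (4*T + T))*(T + 4) = (T + 5*T)*(4 + T) = (6*T)*(4 + T) = 6*T*(4 + T))
(47 + w(Z))² = (47 + 6*20*(4 + 20))² = (47 + 6*20*24)² = (47 + 2880)² = 2927² = 8567329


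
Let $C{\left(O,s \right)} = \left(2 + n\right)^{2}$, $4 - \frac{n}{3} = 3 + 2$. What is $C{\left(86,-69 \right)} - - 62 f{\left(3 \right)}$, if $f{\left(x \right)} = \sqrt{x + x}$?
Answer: $1 + 62 \sqrt{6} \approx 152.87$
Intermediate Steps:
$f{\left(x \right)} = \sqrt{2} \sqrt{x}$ ($f{\left(x \right)} = \sqrt{2 x} = \sqrt{2} \sqrt{x}$)
$n = -3$ ($n = 12 - 3 \left(3 + 2\right) = 12 - 15 = -3$)
$C{\left(O,s \right)} = 1$ ($C{\left(O,s \right)} = \left(2 - 3\right)^{2} = \left(-1\right)^{2} = 1$)
$C{\left(86,-69 \right)} - - 62 f{\left(3 \right)} = 1 - - 62 \sqrt{2} \sqrt{3} = 1 - - 62 \sqrt{6} = 1 + 62 \sqrt{6}$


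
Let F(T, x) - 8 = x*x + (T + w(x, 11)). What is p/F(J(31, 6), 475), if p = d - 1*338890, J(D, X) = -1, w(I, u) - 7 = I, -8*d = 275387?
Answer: -2986507/1808912 ≈ -1.6510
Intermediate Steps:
d = -275387/8 (d = -⅛*275387 = -275387/8 ≈ -34423.)
w(I, u) = 7 + I
p = -2986507/8 (p = -275387/8 - 1*338890 = -275387/8 - 338890 = -2986507/8 ≈ -3.7331e+5)
F(T, x) = 15 + T + x + x² (F(T, x) = 8 + (x*x + (T + (7 + x))) = 8 + (x² + (7 + T + x)) = 8 + (7 + T + x + x²) = 15 + T + x + x²)
p/F(J(31, 6), 475) = -2986507/(8*(15 - 1 + 475 + 475²)) = -2986507/(8*(15 - 1 + 475 + 225625)) = -2986507/8/226114 = -2986507/8*1/226114 = -2986507/1808912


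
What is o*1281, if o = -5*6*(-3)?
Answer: 115290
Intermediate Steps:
o = 90 (o = -30*(-3) = 90)
o*1281 = 90*1281 = 115290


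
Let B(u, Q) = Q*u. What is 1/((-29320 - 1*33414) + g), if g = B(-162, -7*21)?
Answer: -1/38920 ≈ -2.5694e-5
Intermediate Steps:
g = 23814 (g = -7*21*(-162) = -147*(-162) = 23814)
1/((-29320 - 1*33414) + g) = 1/((-29320 - 1*33414) + 23814) = 1/((-29320 - 33414) + 23814) = 1/(-62734 + 23814) = 1/(-38920) = -1/38920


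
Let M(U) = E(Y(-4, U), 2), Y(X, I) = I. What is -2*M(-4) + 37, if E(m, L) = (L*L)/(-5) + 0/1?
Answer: 193/5 ≈ 38.600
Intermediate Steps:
E(m, L) = -L²/5 (E(m, L) = L²*(-⅕) + 0*1 = -L²/5 + 0 = -L²/5)
M(U) = -⅘ (M(U) = -⅕*2² = -⅕*4 = -⅘)
-2*M(-4) + 37 = -2*(-⅘) + 37 = 8/5 + 37 = 193/5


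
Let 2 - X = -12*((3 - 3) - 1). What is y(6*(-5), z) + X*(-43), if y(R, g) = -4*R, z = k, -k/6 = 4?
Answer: 550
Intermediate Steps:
k = -24 (k = -6*4 = -24)
z = -24
X = -10 (X = 2 - (-12)*((3 - 3) - 1) = 2 - (-12)*(0 - 1) = 2 - (-12)*(-1) = 2 - 1*12 = 2 - 12 = -10)
y(6*(-5), z) + X*(-43) = -24*(-5) - 10*(-43) = -4*(-30) + 430 = 120 + 430 = 550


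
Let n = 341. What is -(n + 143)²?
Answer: -234256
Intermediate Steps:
-(n + 143)² = -(341 + 143)² = -1*484² = -1*234256 = -234256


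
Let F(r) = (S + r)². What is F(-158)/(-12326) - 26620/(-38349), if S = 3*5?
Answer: -456080581/472689774 ≈ -0.96486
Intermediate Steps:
S = 15
F(r) = (15 + r)²
F(-158)/(-12326) - 26620/(-38349) = (15 - 158)²/(-12326) - 26620/(-38349) = (-143)²*(-1/12326) - 26620*(-1/38349) = 20449*(-1/12326) + 26620/38349 = -20449/12326 + 26620/38349 = -456080581/472689774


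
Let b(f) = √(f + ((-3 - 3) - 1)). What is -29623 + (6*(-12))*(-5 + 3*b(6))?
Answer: -29263 - 216*I ≈ -29263.0 - 216.0*I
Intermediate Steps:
b(f) = √(-7 + f) (b(f) = √(f + (-6 - 1)) = √(f - 7) = √(-7 + f))
-29623 + (6*(-12))*(-5 + 3*b(6)) = -29623 + (6*(-12))*(-5 + 3*√(-7 + 6)) = -29623 - 72*(-5 + 3*√(-1)) = -29623 - 72*(-5 + 3*I) = -29623 + (360 - 216*I) = -29263 - 216*I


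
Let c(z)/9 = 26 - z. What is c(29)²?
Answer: 729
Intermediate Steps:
c(z) = 234 - 9*z (c(z) = 9*(26 - z) = 234 - 9*z)
c(29)² = (234 - 9*29)² = (234 - 261)² = (-27)² = 729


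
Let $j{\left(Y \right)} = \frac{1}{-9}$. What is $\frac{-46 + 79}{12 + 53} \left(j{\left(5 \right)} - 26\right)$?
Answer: $- \frac{517}{39} \approx -13.256$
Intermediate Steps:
$j{\left(Y \right)} = - \frac{1}{9}$
$\frac{-46 + 79}{12 + 53} \left(j{\left(5 \right)} - 26\right) = \frac{-46 + 79}{12 + 53} \left(- \frac{1}{9} - 26\right) = \frac{33}{65} \left(- \frac{235}{9}\right) = - \frac{517}{39}$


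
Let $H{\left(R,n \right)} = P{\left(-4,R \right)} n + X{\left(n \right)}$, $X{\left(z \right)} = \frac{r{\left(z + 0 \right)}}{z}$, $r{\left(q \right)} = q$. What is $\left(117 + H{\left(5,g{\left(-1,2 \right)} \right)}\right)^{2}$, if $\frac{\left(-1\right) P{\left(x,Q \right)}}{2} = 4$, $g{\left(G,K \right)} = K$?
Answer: $10404$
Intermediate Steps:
$P{\left(x,Q \right)} = -8$ ($P{\left(x,Q \right)} = \left(-2\right) 4 = -8$)
$X{\left(z \right)} = 1$ ($X{\left(z \right)} = \frac{z + 0}{z} = \frac{z}{z} = 1$)
$H{\left(R,n \right)} = 1 - 8 n$ ($H{\left(R,n \right)} = - 8 n + 1 = 1 - 8 n$)
$\left(117 + H{\left(5,g{\left(-1,2 \right)} \right)}\right)^{2} = \left(117 + \left(1 - 16\right)\right)^{2} = \left(117 - 15\right)^{2} = 102^{2} = 10404$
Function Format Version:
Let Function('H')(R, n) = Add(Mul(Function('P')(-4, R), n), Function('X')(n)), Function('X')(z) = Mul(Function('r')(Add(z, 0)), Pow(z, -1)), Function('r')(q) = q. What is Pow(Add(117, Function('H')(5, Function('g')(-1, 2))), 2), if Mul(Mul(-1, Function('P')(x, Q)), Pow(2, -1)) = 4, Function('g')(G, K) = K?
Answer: 10404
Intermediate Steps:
Function('P')(x, Q) = -8 (Function('P')(x, Q) = Mul(-2, 4) = -8)
Function('X')(z) = 1 (Function('X')(z) = Mul(Add(z, 0), Pow(z, -1)) = Mul(z, Pow(z, -1)) = 1)
Function('H')(R, n) = Add(1, Mul(-8, n)) (Function('H')(R, n) = Add(Mul(-8, n), 1) = Add(1, Mul(-8, n)))
Pow(Add(117, Function('H')(5, Function('g')(-1, 2))), 2) = Pow(Add(117, Add(1, Mul(-8, 2))), 2) = Pow(Add(117, Add(1, -16)), 2) = Pow(Add(117, -15), 2) = Pow(102, 2) = 10404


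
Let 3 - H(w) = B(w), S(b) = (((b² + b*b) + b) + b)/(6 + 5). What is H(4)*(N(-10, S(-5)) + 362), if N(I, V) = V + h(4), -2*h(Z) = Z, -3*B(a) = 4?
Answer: 52000/33 ≈ 1575.8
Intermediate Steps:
S(b) = 2*b/11 + 2*b²/11 (S(b) = (((b² + b²) + b) + b)/11 = ((2*b² + b) + b)*(1/11) = ((b + 2*b²) + b)*(1/11) = (2*b + 2*b²)*(1/11) = 2*b/11 + 2*b²/11)
B(a) = -4/3 (B(a) = -⅓*4 = -4/3)
h(Z) = -Z/2
H(w) = 13/3 (H(w) = 3 - 1*(-4/3) = 3 + 4/3 = 13/3)
N(I, V) = -2 + V (N(I, V) = V - ½*4 = V - 2 = -2 + V)
H(4)*(N(-10, S(-5)) + 362) = 13*((-2 + (2/11)*(-5)*(1 - 5)) + 362)/3 = 13*((-2 + (2/11)*(-5)*(-4)) + 362)/3 = 13*((-2 + 40/11) + 362)/3 = 13*(18/11 + 362)/3 = (13/3)*(4000/11) = 52000/33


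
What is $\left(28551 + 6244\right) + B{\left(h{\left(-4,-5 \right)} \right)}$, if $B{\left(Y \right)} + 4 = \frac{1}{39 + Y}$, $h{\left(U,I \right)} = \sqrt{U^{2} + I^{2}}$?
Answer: $\frac{51490719}{1480} - \frac{\sqrt{41}}{1480} \approx 34791.0$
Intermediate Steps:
$h{\left(U,I \right)} = \sqrt{I^{2} + U^{2}}$
$B{\left(Y \right)} = -4 + \frac{1}{39 + Y}$
$\left(28551 + 6244\right) + B{\left(h{\left(-4,-5 \right)} \right)} = \left(28551 + 6244\right) + \frac{-155 - 4 \sqrt{\left(-5\right)^{2} + \left(-4\right)^{2}}}{39 + \sqrt{\left(-5\right)^{2} + \left(-4\right)^{2}}} = 34795 + \frac{-155 - 4 \sqrt{25 + 16}}{39 + \sqrt{25 + 16}} = 34795 + \frac{-155 - 4 \sqrt{41}}{39 + \sqrt{41}}$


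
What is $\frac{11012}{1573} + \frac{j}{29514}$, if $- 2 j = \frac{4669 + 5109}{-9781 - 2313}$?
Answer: $\frac{3930656474189}{561470263068} \approx 7.0006$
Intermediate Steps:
$j = \frac{4889}{12094}$ ($j = - \frac{\left(4669 + 5109\right) \frac{1}{-9781 - 2313}}{2} = - \frac{9778 \frac{1}{-12094}}{2} = - \frac{9778 \left(- \frac{1}{12094}\right)}{2} = \left(- \frac{1}{2}\right) \left(- \frac{4889}{6047}\right) = \frac{4889}{12094} \approx 0.40425$)
$\frac{11012}{1573} + \frac{j}{29514} = \frac{11012}{1573} + \frac{4889}{12094 \cdot 29514} = 11012 \cdot \frac{1}{1573} + \frac{4889}{12094} \cdot \frac{1}{29514} = \frac{11012}{1573} + \frac{4889}{356942316} = \frac{3930656474189}{561470263068}$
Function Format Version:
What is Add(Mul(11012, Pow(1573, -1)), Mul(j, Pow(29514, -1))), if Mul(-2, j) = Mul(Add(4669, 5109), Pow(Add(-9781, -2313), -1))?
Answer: Rational(3930656474189, 561470263068) ≈ 7.0006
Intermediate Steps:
j = Rational(4889, 12094) (j = Mul(Rational(-1, 2), Mul(Add(4669, 5109), Pow(Add(-9781, -2313), -1))) = Mul(Rational(-1, 2), Mul(9778, Pow(-12094, -1))) = Mul(Rational(-1, 2), Mul(9778, Rational(-1, 12094))) = Mul(Rational(-1, 2), Rational(-4889, 6047)) = Rational(4889, 12094) ≈ 0.40425)
Add(Mul(11012, Pow(1573, -1)), Mul(j, Pow(29514, -1))) = Add(Mul(11012, Pow(1573, -1)), Mul(Rational(4889, 12094), Pow(29514, -1))) = Add(Mul(11012, Rational(1, 1573)), Mul(Rational(4889, 12094), Rational(1, 29514))) = Add(Rational(11012, 1573), Rational(4889, 356942316)) = Rational(3930656474189, 561470263068)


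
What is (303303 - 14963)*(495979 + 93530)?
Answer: 169979025060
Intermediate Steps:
(303303 - 14963)*(495979 + 93530) = 288340*589509 = 169979025060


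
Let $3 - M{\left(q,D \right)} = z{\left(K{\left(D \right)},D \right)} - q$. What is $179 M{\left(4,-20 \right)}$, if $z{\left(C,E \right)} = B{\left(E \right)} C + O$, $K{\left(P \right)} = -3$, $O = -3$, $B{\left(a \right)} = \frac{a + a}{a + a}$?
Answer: $2327$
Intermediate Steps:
$B{\left(a \right)} = 1$ ($B{\left(a \right)} = \frac{2 a}{2 a} = 2 a \frac{1}{2 a} = 1$)
$z{\left(C,E \right)} = -3 + C$ ($z{\left(C,E \right)} = 1 C - 3 = C - 3 = -3 + C$)
$M{\left(q,D \right)} = 9 + q$ ($M{\left(q,D \right)} = 3 - \left(\left(-3 - 3\right) - q\right) = 3 - \left(-6 - q\right) = 3 + \left(6 + q\right) = 9 + q$)
$179 M{\left(4,-20 \right)} = 179 \left(9 + 4\right) = 179 \cdot 13 = 2327$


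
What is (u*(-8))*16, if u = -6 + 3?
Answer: 384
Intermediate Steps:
u = -3
(u*(-8))*16 = -3*(-8)*16 = 24*16 = 384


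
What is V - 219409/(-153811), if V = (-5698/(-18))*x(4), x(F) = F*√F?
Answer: 3507634993/1384299 ≈ 2533.9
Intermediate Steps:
x(F) = F^(3/2)
V = 22792/9 (V = (-5698/(-18))*4^(3/2) = -5698*(-1)/18*8 = -74*(-77/18)*8 = (2849/9)*8 = 22792/9 ≈ 2532.4)
V - 219409/(-153811) = 22792/9 - 219409/(-153811) = 22792/9 - 219409*(-1)/153811 = 22792/9 - 1*(-219409/153811) = 22792/9 + 219409/153811 = 3507634993/1384299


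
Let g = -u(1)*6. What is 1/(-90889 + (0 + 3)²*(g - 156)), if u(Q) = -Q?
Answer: -1/92239 ≈ -1.0841e-5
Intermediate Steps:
g = 6 (g = -(-1*1)*6 = -(-1)*6 = -1*(-6) = 6)
1/(-90889 + (0 + 3)²*(g - 156)) = 1/(-90889 + (0 + 3)²*(6 - 156)) = 1/(-90889 + 3²*(-150)) = 1/(-90889 + 9*(-150)) = 1/(-90889 - 1350) = 1/(-92239) = -1/92239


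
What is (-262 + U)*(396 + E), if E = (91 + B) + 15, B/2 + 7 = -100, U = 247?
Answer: -4320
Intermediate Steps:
B = -214 (B = -14 + 2*(-100) = -14 - 200 = -214)
E = -108 (E = (91 - 214) + 15 = -123 + 15 = -108)
(-262 + U)*(396 + E) = (-262 + 247)*(396 - 108) = -15*288 = -4320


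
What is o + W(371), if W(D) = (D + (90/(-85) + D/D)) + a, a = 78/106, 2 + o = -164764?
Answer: -148119285/901 ≈ -1.6439e+5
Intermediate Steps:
o = -164766 (o = -2 - 164764 = -164766)
a = 39/53 (a = 78*(1/106) = 39/53 ≈ 0.73585)
W(D) = 610/901 + D (W(D) = (D + (90/(-85) + D/D)) + 39/53 = (D + (90*(-1/85) + 1)) + 39/53 = (D + (-18/17 + 1)) + 39/53 = (D - 1/17) + 39/53 = (-1/17 + D) + 39/53 = 610/901 + D)
o + W(371) = -164766 + (610/901 + 371) = -164766 + 334881/901 = -148119285/901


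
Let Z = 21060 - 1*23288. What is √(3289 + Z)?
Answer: √1061 ≈ 32.573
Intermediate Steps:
Z = -2228 (Z = 21060 - 23288 = -2228)
√(3289 + Z) = √(3289 - 2228) = √1061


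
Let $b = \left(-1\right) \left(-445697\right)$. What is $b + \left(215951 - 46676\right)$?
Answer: $614972$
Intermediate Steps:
$b = 445697$
$b + \left(215951 - 46676\right) = 445697 + \left(215951 - 46676\right) = 445697 + 169275 = 614972$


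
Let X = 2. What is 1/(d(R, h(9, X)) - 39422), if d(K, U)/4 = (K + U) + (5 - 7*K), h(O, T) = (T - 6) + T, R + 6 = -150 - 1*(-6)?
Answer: -1/35810 ≈ -2.7925e-5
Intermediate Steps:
R = -150 (R = -6 + (-150 - 1*(-6)) = -6 + (-150 + 6) = -6 - 144 = -150)
h(O, T) = -6 + 2*T (h(O, T) = (-6 + T) + T = -6 + 2*T)
d(K, U) = 20 - 24*K + 4*U (d(K, U) = 4*((K + U) + (5 - 7*K)) = 4*(5 + U - 6*K) = 20 - 24*K + 4*U)
1/(d(R, h(9, X)) - 39422) = 1/((20 - 24*(-150) + 4*(-6 + 2*2)) - 39422) = 1/((20 + 3600 + 4*(-6 + 4)) - 39422) = 1/((20 + 3600 + 4*(-2)) - 39422) = 1/((20 + 3600 - 8) - 39422) = 1/(3612 - 39422) = 1/(-35810) = -1/35810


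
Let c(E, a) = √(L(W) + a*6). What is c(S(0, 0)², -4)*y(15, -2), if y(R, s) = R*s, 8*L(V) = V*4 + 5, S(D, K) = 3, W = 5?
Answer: -15*I*√334/2 ≈ -137.07*I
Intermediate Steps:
L(V) = 5/8 + V/2 (L(V) = (V*4 + 5)/8 = (4*V + 5)/8 = (5 + 4*V)/8 = 5/8 + V/2)
c(E, a) = √(25/8 + 6*a) (c(E, a) = √((5/8 + (½)*5) + a*6) = √((5/8 + 5/2) + 6*a) = √(25/8 + 6*a))
c(S(0, 0)², -4)*y(15, -2) = (√(50 + 96*(-4))/4)*(15*(-2)) = (√(50 - 384)/4)*(-30) = (√(-334)/4)*(-30) = ((I*√334)/4)*(-30) = (I*√334/4)*(-30) = -15*I*√334/2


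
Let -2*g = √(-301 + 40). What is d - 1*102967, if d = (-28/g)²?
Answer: -26877523/261 ≈ -1.0298e+5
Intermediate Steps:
g = -3*I*√29/2 (g = -√(-301 + 40)/2 = -3*I*√29/2 ≈ -8.0777*I)
d = -3136/261 (d = (-28*2*I*√29/87)² = (-56*I*√29/87)² = -3136/261 ≈ -12.015)
d - 1*102967 = -3136/261 - 1*102967 = -3136/261 - 102967 = -26877523/261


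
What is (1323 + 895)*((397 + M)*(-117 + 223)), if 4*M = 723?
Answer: 135833647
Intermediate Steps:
M = 723/4 (M = (¼)*723 = 723/4 ≈ 180.75)
(1323 + 895)*((397 + M)*(-117 + 223)) = (1323 + 895)*((397 + 723/4)*(-117 + 223)) = 2218*((2311/4)*106) = 2218*(122483/2) = 135833647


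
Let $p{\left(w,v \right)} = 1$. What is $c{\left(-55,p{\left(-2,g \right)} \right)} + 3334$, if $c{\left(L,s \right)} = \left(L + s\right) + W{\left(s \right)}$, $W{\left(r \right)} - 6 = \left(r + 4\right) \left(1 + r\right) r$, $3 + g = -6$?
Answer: $3296$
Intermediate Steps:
$g = -9$ ($g = -3 - 6 = -9$)
$W{\left(r \right)} = 6 + r \left(1 + r\right) \left(4 + r\right)$ ($W{\left(r \right)} = 6 + \left(r + 4\right) \left(1 + r\right) r = 6 + \left(4 + r\right) \left(1 + r\right) r = 6 + \left(1 + r\right) \left(4 + r\right) r = 6 + r \left(1 + r\right) \left(4 + r\right)$)
$c{\left(L,s \right)} = 6 + L + s^{3} + 5 s + 5 s^{2}$ ($c{\left(L,s \right)} = \left(L + s\right) + \left(6 + s^{3} + 4 s + 5 s^{2}\right) = 6 + L + s^{3} + 5 s + 5 s^{2}$)
$c{\left(-55,p{\left(-2,g \right)} \right)} + 3334 = \left(6 - 55 + 1^{3} + 5 \cdot 1 + 5 \cdot 1^{2}\right) + 3334 = \left(6 - 55 + 1 + 5 + 5 \cdot 1\right) + 3334 = \left(6 - 55 + 1 + 5 + 5\right) + 3334 = -38 + 3334 = 3296$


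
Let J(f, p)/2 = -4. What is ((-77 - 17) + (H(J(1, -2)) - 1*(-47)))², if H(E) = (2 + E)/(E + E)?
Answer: 139129/64 ≈ 2173.9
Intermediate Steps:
J(f, p) = -8 (J(f, p) = 2*(-4) = -8)
H(E) = (2 + E)/(2*E) (H(E) = (2 + E)/((2*E)) = (2 + E)*(1/(2*E)) = (2 + E)/(2*E))
((-77 - 17) + (H(J(1, -2)) - 1*(-47)))² = ((-77 - 17) + ((½)*(2 - 8)/(-8) - 1*(-47)))² = (-94 + ((½)*(-⅛)*(-6) + 47))² = (-94 + (3/8 + 47))² = (-94 + 379/8)² = (-373/8)² = 139129/64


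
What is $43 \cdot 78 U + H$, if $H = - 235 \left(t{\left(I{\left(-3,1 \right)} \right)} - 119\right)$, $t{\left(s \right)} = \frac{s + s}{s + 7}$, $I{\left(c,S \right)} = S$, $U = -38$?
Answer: $- \frac{398183}{4} \approx -99546.0$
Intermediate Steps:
$t{\left(s \right)} = \frac{2 s}{7 + s}$
$H = \frac{111625}{4}$ ($H = - 235 \left(2 \cdot 1 \frac{1}{7 + 1} - 119\right) = - 235 \left(2 \cdot 1 \cdot \frac{1}{8} - 119\right) = - 235 \left(\frac{1}{4} - 119\right) = \left(-235\right) \left(- \frac{475}{4}\right) = \frac{111625}{4} \approx 27906.0$)
$43 \cdot 78 U + H = 43 \cdot 78 \left(-38\right) + \frac{111625}{4} = 3354 \left(-38\right) + \frac{111625}{4} = -127452 + \frac{111625}{4} = - \frac{398183}{4}$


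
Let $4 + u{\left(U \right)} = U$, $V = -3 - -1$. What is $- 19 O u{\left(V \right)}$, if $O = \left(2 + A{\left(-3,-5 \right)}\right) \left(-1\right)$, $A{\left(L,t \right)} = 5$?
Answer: $-798$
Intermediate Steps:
$V = -2$ ($V = -3 + 1 = -2$)
$u{\left(U \right)} = -4 + U$
$O = -7$ ($O = \left(2 + 5\right) \left(-1\right) = 7 \left(-1\right) = -7$)
$- 19 O u{\left(V \right)} = \left(-19\right) \left(-7\right) \left(-4 - 2\right) = 133 \left(-6\right) = -798$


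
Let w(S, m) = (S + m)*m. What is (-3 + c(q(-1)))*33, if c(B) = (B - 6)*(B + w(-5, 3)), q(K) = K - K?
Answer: 1089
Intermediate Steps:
q(K) = 0
w(S, m) = m*(S + m)
c(B) = (-6 + B)**2 (c(B) = (B - 6)*(B + 3*(-5 + 3)) = (-6 + B)*(B + 3*(-2)) = (-6 + B)*(B - 6) = (-6 + B)*(-6 + B) = (-6 + B)**2)
(-3 + c(q(-1)))*33 = (-3 + (36 + 0**2 - 12*0))*33 = (-3 + (36 + 0 + 0))*33 = (-3 + 36)*33 = 33*33 = 1089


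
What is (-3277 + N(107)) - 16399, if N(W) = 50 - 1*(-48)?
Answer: -19578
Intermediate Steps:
N(W) = 98 (N(W) = 50 + 48 = 98)
(-3277 + N(107)) - 16399 = (-3277 + 98) - 16399 = -3179 - 16399 = -19578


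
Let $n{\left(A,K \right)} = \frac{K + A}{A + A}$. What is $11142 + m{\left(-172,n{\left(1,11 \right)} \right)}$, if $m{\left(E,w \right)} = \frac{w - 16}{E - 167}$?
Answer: $\frac{3777148}{339} \approx 11142.0$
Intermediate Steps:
$n{\left(A,K \right)} = \frac{A + K}{2 A}$
$m{\left(E,w \right)} = \frac{-16 + w}{-167 + E}$
$11142 + m{\left(-172,n{\left(1,11 \right)} \right)} = 11142 + \frac{-16 + \frac{1 + 11}{2 \cdot 1}}{-167 - 172} = 11142 + \frac{-16 + \frac{1}{2} \cdot 1 \cdot 12}{-339} = 11142 - \frac{-16 + 6}{339} = 11142 - - \frac{10}{339} = 11142 + \frac{10}{339} = \frac{3777148}{339}$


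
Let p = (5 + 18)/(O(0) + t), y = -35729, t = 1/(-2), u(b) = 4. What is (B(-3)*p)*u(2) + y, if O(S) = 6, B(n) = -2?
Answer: -393387/11 ≈ -35762.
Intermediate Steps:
t = -1/2 ≈ -0.50000
p = 46/11 (p = (5 + 18)/(6 - 1/2) = 23/(11/2) = 23*(2/11) = 46/11 ≈ 4.1818)
(B(-3)*p)*u(2) + y = -2*46/11*4 - 35729 = -92/11*4 - 35729 = -368/11 - 35729 = -393387/11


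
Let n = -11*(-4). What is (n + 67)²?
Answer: 12321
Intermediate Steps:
n = 44
(n + 67)² = (44 + 67)² = 111² = 12321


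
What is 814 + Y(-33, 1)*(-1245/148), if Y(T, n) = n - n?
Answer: 814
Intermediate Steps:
Y(T, n) = 0
814 + Y(-33, 1)*(-1245/148) = 814 + 0*(-1245/148) = 814 + 0 = 814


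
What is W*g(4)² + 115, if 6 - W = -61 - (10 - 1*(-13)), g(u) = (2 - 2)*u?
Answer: 115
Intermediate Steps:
g(u) = 0 (g(u) = 0*u = 0)
W = 90 (W = 6 - (-61 - (10 - 1*(-13))) = 6 - (-61 - (10 + 13)) = 6 - (-61 - 1*23) = 6 - (-61 - 23) = 6 - 1*(-84) = 6 + 84 = 90)
W*g(4)² + 115 = 90*0² + 115 = 90*0 + 115 = 0 + 115 = 115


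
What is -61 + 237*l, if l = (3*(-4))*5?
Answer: -14281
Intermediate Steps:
l = -60 (l = -12*5 = -60)
-61 + 237*l = -61 + 237*(-60) = -61 - 14220 = -14281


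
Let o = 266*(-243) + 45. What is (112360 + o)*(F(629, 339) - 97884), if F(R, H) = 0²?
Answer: -4675625028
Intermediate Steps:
F(R, H) = 0
o = -64593 (o = -64638 + 45 = -64593)
(112360 + o)*(F(629, 339) - 97884) = (112360 - 64593)*(0 - 97884) = 47767*(-97884) = -4675625028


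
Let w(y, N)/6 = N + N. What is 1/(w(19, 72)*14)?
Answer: 1/12096 ≈ 8.2672e-5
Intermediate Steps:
w(y, N) = 12*N (w(y, N) = 6*(N + N) = 6*(2*N) = 12*N)
1/(w(19, 72)*14) = 1/((12*72)*14) = 1/(864*14) = 1/12096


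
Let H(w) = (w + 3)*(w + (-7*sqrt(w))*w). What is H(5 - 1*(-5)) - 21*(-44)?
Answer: 1054 - 910*sqrt(10) ≈ -1823.7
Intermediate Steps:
H(w) = (3 + w)*(w - 7*w**(3/2))
H(5 - 1*(-5)) - 21*(-44) = ((5 - 1*(-5))**2 - 21*(5 - 1*(-5))**(3/2) - 7*(5 - 1*(-5))**(5/2) + 3*(5 - 1*(-5))) - 21*(-44) = ((5 + 5)**2 - 21*(5 + 5)**(3/2) - 7*(5 + 5)**(5/2) + 3*(5 + 5)) + 924 = (10**2 - 210*sqrt(10) - 700*sqrt(10) + 3*10) + 924 = (100 - 210*sqrt(10) - 700*sqrt(10) + 30) + 924 = (130 - 910*sqrt(10)) + 924 = 1054 - 910*sqrt(10)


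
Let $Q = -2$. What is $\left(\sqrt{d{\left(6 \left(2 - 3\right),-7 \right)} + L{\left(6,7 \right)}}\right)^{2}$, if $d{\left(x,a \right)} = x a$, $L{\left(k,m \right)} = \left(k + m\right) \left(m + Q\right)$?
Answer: $107$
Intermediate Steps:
$L{\left(k,m \right)} = \left(-2 + m\right) \left(k + m\right)$ ($L{\left(k,m \right)} = \left(k + m\right) \left(m - 2\right) = \left(k + m\right) \left(-2 + m\right) = \left(-2 + m\right) \left(k + m\right)$)
$d{\left(x,a \right)} = a x$
$\left(\sqrt{d{\left(6 \left(2 - 3\right),-7 \right)} + L{\left(6,7 \right)}}\right)^{2} = \left(\sqrt{- 7 \cdot 6 \left(2 - 3\right) + \left(7^{2} - 12 - 14 + 6 \cdot 7\right)}\right)^{2} = \left(\sqrt{- 7 \cdot 6 \left(-1\right) + \left(49 - 12 - 14 + 42\right)}\right)^{2} = \left(\sqrt{\left(-7\right) \left(-6\right) + 65}\right)^{2} = \left(\sqrt{42 + 65}\right)^{2} = \left(\sqrt{107}\right)^{2} = 107$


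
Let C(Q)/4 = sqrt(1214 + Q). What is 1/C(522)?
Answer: sqrt(434)/3472 ≈ 0.0060002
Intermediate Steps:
C(Q) = 4*sqrt(1214 + Q)
1/C(522) = 1/(4*sqrt(1214 + 522)) = 1/(4*sqrt(1736)) = 1/(4*(2*sqrt(434))) = 1/(8*sqrt(434)) = sqrt(434)/3472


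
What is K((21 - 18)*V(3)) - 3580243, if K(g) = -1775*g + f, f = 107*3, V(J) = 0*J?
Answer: -3579922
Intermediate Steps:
V(J) = 0
f = 321
K(g) = 321 - 1775*g (K(g) = -1775*g + 321 = 321 - 1775*g)
K((21 - 18)*V(3)) - 3580243 = (321 - 1775*(21 - 18)*0) - 3580243 = (321 - 5325*0) - 3580243 = (321 - 1775*0) - 3580243 = (321 + 0) - 3580243 = 321 - 3580243 = -3579922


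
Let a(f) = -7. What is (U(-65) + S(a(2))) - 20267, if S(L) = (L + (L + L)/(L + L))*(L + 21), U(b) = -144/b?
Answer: -1322671/65 ≈ -20349.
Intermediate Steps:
S(L) = (1 + L)*(21 + L) (S(L) = (L + (2*L)/((2*L)))*(21 + L) = (L + (2*L)*(1/(2*L)))*(21 + L) = (L + 1)*(21 + L) = (1 + L)*(21 + L))
(U(-65) + S(a(2))) - 20267 = (-144/(-65) + (21 + (-7)² + 22*(-7))) - 20267 = (-144*(-1/65) + (21 + 49 - 154)) - 20267 = (144/65 - 84) - 20267 = -5316/65 - 20267 = -1322671/65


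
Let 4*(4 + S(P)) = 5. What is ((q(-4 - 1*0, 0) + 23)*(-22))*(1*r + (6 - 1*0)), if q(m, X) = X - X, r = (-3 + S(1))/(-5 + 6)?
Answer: -253/2 ≈ -126.50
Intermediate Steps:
S(P) = -11/4 (S(P) = -4 + (¼)*5 = -4 + 5/4 = -11/4)
r = -23/4 (r = (-3 - 11/4)/(-5 + 6) = -23/4/1 = -23/4*1 = -23/4 ≈ -5.7500)
q(m, X) = 0
((q(-4 - 1*0, 0) + 23)*(-22))*(1*r + (6 - 1*0)) = ((0 + 23)*(-22))*(1*(-23/4) + (6 - 1*0)) = (23*(-22))*(-23/4 + (6 + 0)) = -506*(-23/4 + 6) = -506*¼ = -253/2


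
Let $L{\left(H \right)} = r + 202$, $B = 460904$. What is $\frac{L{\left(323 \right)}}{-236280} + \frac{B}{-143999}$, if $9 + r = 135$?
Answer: $- \frac{13618703599}{4253010465} \approx -3.2021$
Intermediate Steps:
$r = 126$ ($r = -9 + 135 = 126$)
$L{\left(H \right)} = 328$ ($L{\left(H \right)} = 126 + 202 = 328$)
$\frac{L{\left(323 \right)}}{-236280} + \frac{B}{-143999} = \frac{328}{-236280} + \frac{460904}{-143999} = 328 \left(- \frac{1}{236280}\right) + 460904 \left(- \frac{1}{143999}\right) = - \frac{41}{29535} - \frac{460904}{143999} = - \frac{13618703599}{4253010465}$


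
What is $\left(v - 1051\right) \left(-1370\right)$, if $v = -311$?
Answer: $1865940$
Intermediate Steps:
$\left(v - 1051\right) \left(-1370\right) = \left(-311 - 1051\right) \left(-1370\right) = \left(-1362\right) \left(-1370\right) = 1865940$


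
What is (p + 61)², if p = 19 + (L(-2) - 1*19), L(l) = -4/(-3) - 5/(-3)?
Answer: 4096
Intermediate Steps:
L(l) = 3 (L(l) = -4*(-⅓) - 5*(-⅓) = 4/3 + 5/3 = 3)
p = 3 (p = 19 + (3 - 1*19) = 19 + (3 - 19) = 19 - 16 = 3)
(p + 61)² = (3 + 61)² = 64² = 4096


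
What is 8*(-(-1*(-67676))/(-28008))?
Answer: 67676/3501 ≈ 19.330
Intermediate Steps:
8*(-(-1*(-67676))/(-28008)) = 8*(-67676*(-1)/28008) = 8*(-1*(-16919/7002)) = 8*(16919/7002) = 67676/3501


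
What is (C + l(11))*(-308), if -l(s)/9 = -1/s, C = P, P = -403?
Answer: 123872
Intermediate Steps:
C = -403
l(s) = 9/s (l(s) = -(-9)/s = 9/s)
(C + l(11))*(-308) = (-403 + 9/11)*(-308) = -4424/11*(-308) = 123872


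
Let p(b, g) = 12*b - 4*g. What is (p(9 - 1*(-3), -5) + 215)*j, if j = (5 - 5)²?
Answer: 0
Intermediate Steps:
p(b, g) = -4*g + 12*b
j = 0 (j = 0² = 0)
(p(9 - 1*(-3), -5) + 215)*j = ((-4*(-5) + 12*(9 - 1*(-3))) + 215)*0 = ((20 + 12*(9 + 3)) + 215)*0 = ((20 + 12*12) + 215)*0 = ((20 + 144) + 215)*0 = (164 + 215)*0 = 379*0 = 0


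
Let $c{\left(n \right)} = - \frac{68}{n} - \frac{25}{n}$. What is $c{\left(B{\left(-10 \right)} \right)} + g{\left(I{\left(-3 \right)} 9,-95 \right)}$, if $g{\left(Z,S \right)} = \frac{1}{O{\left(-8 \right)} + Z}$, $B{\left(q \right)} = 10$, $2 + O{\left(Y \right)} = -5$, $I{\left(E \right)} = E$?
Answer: $- \frac{793}{85} \approx -9.3294$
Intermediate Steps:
$O{\left(Y \right)} = -7$ ($O{\left(Y \right)} = -2 - 5 = -7$)
$g{\left(Z,S \right)} = \frac{1}{-7 + Z}$
$c{\left(n \right)} = - \frac{93}{n}$
$c{\left(B{\left(-10 \right)} \right)} + g{\left(I{\left(-3 \right)} 9,-95 \right)} = - \frac{93}{10} + \frac{1}{-7 - 27} = \left(-93\right) \frac{1}{10} + \frac{1}{-7 - 27} = - \frac{93}{10} + \frac{1}{-34} = - \frac{93}{10} - \frac{1}{34} = - \frac{793}{85}$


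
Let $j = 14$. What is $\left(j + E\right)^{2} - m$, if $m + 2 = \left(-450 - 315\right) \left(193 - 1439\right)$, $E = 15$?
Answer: $-952347$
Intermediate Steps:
$m = 953188$ ($m = -2 + \left(-450 - 315\right) \left(193 - 1439\right) = -2 - -953190 = -2 + 953190 = 953188$)
$\left(j + E\right)^{2} - m = \left(14 + 15\right)^{2} - 953188 = 29^{2} - 953188 = 841 - 953188 = -952347$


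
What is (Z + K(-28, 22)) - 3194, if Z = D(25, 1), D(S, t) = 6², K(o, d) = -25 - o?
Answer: -3155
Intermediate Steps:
D(S, t) = 36
Z = 36
(Z + K(-28, 22)) - 3194 = (36 + (-25 - 1*(-28))) - 3194 = (36 + (-25 + 28)) - 3194 = (36 + 3) - 3194 = 39 - 3194 = -3155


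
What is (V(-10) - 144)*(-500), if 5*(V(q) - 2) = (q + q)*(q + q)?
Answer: 31000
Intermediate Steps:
V(q) = 2 + 4*q**2/5 (V(q) = 2 + ((q + q)*(q + q))/5 = 2 + ((2*q)*(2*q))/5 = 2 + (4*q**2)/5 = 2 + 4*q**2/5)
(V(-10) - 144)*(-500) = ((2 + (4/5)*(-10)**2) - 144)*(-500) = ((2 + (4/5)*100) - 144)*(-500) = ((2 + 80) - 144)*(-500) = (82 - 144)*(-500) = -62*(-500) = 31000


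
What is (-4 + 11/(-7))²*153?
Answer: 232713/49 ≈ 4749.2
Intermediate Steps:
(-4 + 11/(-7))²*153 = (-4 + 11*(-⅐))²*153 = (-4 - 11/7)²*153 = (-39/7)²*153 = (1521/49)*153 = 232713/49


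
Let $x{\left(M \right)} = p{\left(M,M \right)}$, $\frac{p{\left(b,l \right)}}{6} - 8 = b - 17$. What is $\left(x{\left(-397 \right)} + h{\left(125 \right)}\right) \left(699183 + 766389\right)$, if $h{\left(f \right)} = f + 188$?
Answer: $-3111409356$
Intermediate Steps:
$p{\left(b,l \right)} = -54 + 6 b$ ($p{\left(b,l \right)} = 48 + 6 \left(b - 17\right) = 48 + 6 \left(-17 + b\right) = 48 + \left(-102 + 6 b\right) = -54 + 6 b$)
$x{\left(M \right)} = -54 + 6 M$
$h{\left(f \right)} = 188 + f$
$\left(x{\left(-397 \right)} + h{\left(125 \right)}\right) \left(699183 + 766389\right) = \left(\left(-54 + 6 \left(-397\right)\right) + \left(188 + 125\right)\right) \left(699183 + 766389\right) = \left(\left(-54 - 2382\right) + 313\right) 1465572 = \left(-2436 + 313\right) 1465572 = \left(-2123\right) 1465572 = -3111409356$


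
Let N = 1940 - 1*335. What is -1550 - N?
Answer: -3155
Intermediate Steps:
N = 1605 (N = 1940 - 335 = 1605)
-1550 - N = -1550 - 1*1605 = -1550 - 1605 = -3155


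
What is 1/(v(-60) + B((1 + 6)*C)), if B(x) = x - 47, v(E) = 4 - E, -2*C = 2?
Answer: ⅒ ≈ 0.10000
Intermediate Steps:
C = -1 (C = -½*2 = -1)
B(x) = -47 + x
1/(v(-60) + B((1 + 6)*C)) = 1/((4 - 1*(-60)) + (-47 + (1 + 6)*(-1))) = 1/((4 + 60) + (-47 + 7*(-1))) = 1/(64 + (-47 - 7)) = 1/(64 - 54) = 1/10 = ⅒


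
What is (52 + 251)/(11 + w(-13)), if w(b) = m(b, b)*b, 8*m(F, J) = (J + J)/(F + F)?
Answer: 808/25 ≈ 32.320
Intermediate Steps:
m(F, J) = J/(8*F) (m(F, J) = ((J + J)/(F + F))/8 = ((2*J)/((2*F)))/8 = ((2*J)*(1/(2*F)))/8 = (J/F)/8 = J/(8*F))
w(b) = b/8 (w(b) = (b/(8*b))*b = b/8)
(52 + 251)/(11 + w(-13)) = (52 + 251)/(11 + (1/8)*(-13)) = 303/(11 - 13/8) = 303/(75/8) = 303*(8/75) = 808/25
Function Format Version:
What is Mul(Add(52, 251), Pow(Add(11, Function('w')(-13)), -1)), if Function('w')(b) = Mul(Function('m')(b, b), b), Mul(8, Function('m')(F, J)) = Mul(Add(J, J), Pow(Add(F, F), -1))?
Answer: Rational(808, 25) ≈ 32.320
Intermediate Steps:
Function('m')(F, J) = Mul(Rational(1, 8), J, Pow(F, -1)) (Function('m')(F, J) = Mul(Rational(1, 8), Mul(Add(J, J), Pow(Add(F, F), -1))) = Mul(Rational(1, 8), Mul(Mul(2, J), Pow(Mul(2, F), -1))) = Mul(Rational(1, 8), Mul(Mul(2, J), Mul(Rational(1, 2), Pow(F, -1)))) = Mul(Rational(1, 8), Mul(J, Pow(F, -1))) = Mul(Rational(1, 8), J, Pow(F, -1)))
Function('w')(b) = Mul(Rational(1, 8), b) (Function('w')(b) = Mul(Mul(Rational(1, 8), b, Pow(b, -1)), b) = Mul(Rational(1, 8), b))
Mul(Add(52, 251), Pow(Add(11, Function('w')(-13)), -1)) = Mul(Add(52, 251), Pow(Add(11, Mul(Rational(1, 8), -13)), -1)) = Mul(303, Pow(Add(11, Rational(-13, 8)), -1)) = Mul(303, Pow(Rational(75, 8), -1)) = Mul(303, Rational(8, 75)) = Rational(808, 25)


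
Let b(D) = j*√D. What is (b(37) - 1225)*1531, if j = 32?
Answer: -1875475 + 48992*√37 ≈ -1.5775e+6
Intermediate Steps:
b(D) = 32*√D
(b(37) - 1225)*1531 = (32*√37 - 1225)*1531 = (-1225 + 32*√37)*1531 = -1875475 + 48992*√37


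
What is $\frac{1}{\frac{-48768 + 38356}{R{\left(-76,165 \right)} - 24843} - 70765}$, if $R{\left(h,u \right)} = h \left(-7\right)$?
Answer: $- \frac{24311}{1720357503} \approx -1.4131 \cdot 10^{-5}$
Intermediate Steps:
$R{\left(h,u \right)} = - 7 h$
$\frac{1}{\frac{-48768 + 38356}{R{\left(-76,165 \right)} - 24843} - 70765} = \frac{1}{\frac{-48768 + 38356}{\left(-7\right) \left(-76\right) - 24843} - 70765} = \frac{1}{- \frac{10412}{532 - 24843} - 70765} = \frac{1}{- \frac{10412}{-24311} - 70765} = \frac{1}{\left(-10412\right) \left(- \frac{1}{24311}\right) - 70765} = \frac{1}{\frac{10412}{24311} - 70765} = \frac{1}{- \frac{1720357503}{24311}} = - \frac{24311}{1720357503}$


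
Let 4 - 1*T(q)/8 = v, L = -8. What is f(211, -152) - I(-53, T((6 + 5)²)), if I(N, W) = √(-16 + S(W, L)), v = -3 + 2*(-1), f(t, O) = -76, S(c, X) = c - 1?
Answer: -76 - √55 ≈ -83.416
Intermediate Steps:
S(c, X) = -1 + c
v = -5 (v = -3 - 2 = -5)
T(q) = 72 (T(q) = 32 - 8*(-5) = 32 + 40 = 72)
I(N, W) = √(-17 + W) (I(N, W) = √(-16 + (-1 + W)) = √(-17 + W))
f(211, -152) - I(-53, T((6 + 5)²)) = -76 - √(-17 + 72) = -76 - √55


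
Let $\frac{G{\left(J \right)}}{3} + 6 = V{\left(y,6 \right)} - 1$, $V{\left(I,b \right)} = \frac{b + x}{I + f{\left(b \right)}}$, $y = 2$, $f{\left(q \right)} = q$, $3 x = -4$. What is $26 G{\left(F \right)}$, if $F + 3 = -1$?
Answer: $- \frac{1001}{2} \approx -500.5$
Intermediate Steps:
$x = - \frac{4}{3}$ ($x = \frac{1}{3} \left(-4\right) = - \frac{4}{3} \approx -1.3333$)
$V{\left(I,b \right)} = \frac{- \frac{4}{3} + b}{I + b}$ ($V{\left(I,b \right)} = \frac{b - \frac{4}{3}}{I + b} = \frac{- \frac{4}{3} + b}{I + b}$)
$F = -4$ ($F = -3 - 1 = -4$)
$G{\left(J \right)} = - \frac{77}{4}$ ($G{\left(J \right)} = -18 + 3 \left(\frac{- \frac{4}{3} + 6}{2 + 6} - 1\right) = -18 + 3 \left(\frac{1}{8} \cdot \frac{14}{3} - 1\right) = -18 + 3 \left(\frac{7}{12} - 1\right) = -18 + 3 \left(- \frac{5}{12}\right) = -18 - \frac{5}{4} = - \frac{77}{4}$)
$26 G{\left(F \right)} = 26 \left(- \frac{77}{4}\right) = - \frac{1001}{2}$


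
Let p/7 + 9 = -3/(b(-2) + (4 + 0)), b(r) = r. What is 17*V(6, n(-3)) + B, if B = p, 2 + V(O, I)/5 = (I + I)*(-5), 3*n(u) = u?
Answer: 1213/2 ≈ 606.50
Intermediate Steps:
n(u) = u/3
V(O, I) = -10 - 50*I (V(O, I) = -10 + 5*((I + I)*(-5)) = -10 + 5*((2*I)*(-5)) = -10 + 5*(-10*I) = -10 - 50*I)
p = -147/2 (p = -63 + 7*(-3/(-2 + (4 + 0))) = -63 + 7*(-3/(-2 + 4)) = -63 + 7*(-3/2) = -63 - 21/2 = -147/2 ≈ -73.500)
B = -147/2 ≈ -73.500
17*V(6, n(-3)) + B = 17*(-10 - 50*(-3)/3) - 147/2 = 17*(-10 - 50*(-1)) - 147/2 = 17*(-10 + 50) - 147/2 = 17*40 - 147/2 = 680 - 147/2 = 1213/2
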